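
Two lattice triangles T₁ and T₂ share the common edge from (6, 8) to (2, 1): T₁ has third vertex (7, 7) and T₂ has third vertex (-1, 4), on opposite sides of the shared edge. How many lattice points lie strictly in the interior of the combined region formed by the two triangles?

20

The union is the simple quadrilateral with vertices (6, 8), (7, 7), (2, 1), (-1, 4) in order.
Using the shoelace formula, 2A = |(6·7 − 7·8) + (7·1 − 2·7) + (2·4 − (-1)·1) + ((-1)·8 − 6·4)| = 44, so the area is 22.
The number of boundary lattice points is Σ gcd(|Δx|,|Δy|) = gcd(1,1) + gcd(5,6) + gcd(3,3) + gcd(7,4) = 1+1+3+1 = 6.
By Pick's theorem I = A − B/2 + 1 = 22 − 6/2 + 1 = 20.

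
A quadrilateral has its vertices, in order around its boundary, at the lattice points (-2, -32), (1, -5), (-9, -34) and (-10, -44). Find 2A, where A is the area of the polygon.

By the shoelace formula, twice the signed area is |((-2)·(-5) − 1·(-32)) + (1·(-34) − (-9)·(-5)) + ((-9)·(-44) − (-10)·(-34)) + ((-10)·(-32) − (-2)·(-44))| = 251, so the area is 125.5.

251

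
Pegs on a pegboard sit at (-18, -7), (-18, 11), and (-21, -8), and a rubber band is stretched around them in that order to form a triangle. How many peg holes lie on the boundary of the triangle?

20

Along each edge there are gcd(|Δx|,|Δy|)+1 lattice points, so counting each shared vertex once the boundary has gcd(0,18) + gcd(3,19) + gcd(3,1) = 18+1+1 = 20.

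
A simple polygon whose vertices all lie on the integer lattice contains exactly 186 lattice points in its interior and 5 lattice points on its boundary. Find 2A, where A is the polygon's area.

By Pick's theorem, A = I + B/2 − 1 = 186 + 5/2 − 1 = 375/2.
Hence 2A = 375.

375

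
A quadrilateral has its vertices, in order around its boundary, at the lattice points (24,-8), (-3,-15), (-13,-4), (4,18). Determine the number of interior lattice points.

Using the shoelace formula, 2A = |[24·(-15) − (-3)·(-8)] + [(-3)·(-4) − (-13)·(-15)] + [(-13)·18 − 4·(-4)] + [4·(-8) − 24·18]| = 1249, so the area is 624.5.
The number of boundary lattice points is Σ gcd(|Δx|,|Δy|) = gcd(27,7) + gcd(10,11) + gcd(17,22) + gcd(20,26) = 1+1+1+2 = 5.
By Pick's theorem A = I + B/2 − 1, so I = 624.5 − 5/2 + 1 = 623.

623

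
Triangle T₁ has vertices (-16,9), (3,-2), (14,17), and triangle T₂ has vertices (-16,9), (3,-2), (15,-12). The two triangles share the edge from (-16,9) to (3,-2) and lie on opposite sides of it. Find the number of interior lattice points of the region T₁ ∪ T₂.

268

The union is the simple quadrilateral with vertices (-16,9), (14,17), (3,-2), (15,-12) in order.
Using the shoelace formula, 2A = |((-16)·17 − 14·9) + (14·(-2) − 3·17) + (3·(-12) − 15·(-2)) + (15·9 − (-16)·(-12))| = 540, so the area is 270.
Along each edge there are gcd(|Δx|,|Δy|)+1 lattice points, so counting each shared vertex once the boundary has gcd(30,8) + gcd(11,19) + gcd(12,10) + gcd(31,21) = 2+1+2+1 = 6.
By Pick's theorem I = A − B/2 + 1 = 270 − 6/2 + 1 = 268.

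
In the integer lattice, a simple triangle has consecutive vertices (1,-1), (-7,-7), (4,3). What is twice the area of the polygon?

14

By the shoelace formula, twice the signed area is |[1·(-7) − (-7)·(-1)] + [(-7)·3 − 4·(-7)] + [4·(-1) − 1·3]| = 14, so the area is 7.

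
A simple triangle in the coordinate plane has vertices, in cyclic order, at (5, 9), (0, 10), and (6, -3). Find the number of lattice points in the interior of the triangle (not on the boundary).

29

The shoelace formula gives twice the area as |(5·10 − 0·9) + (0·(-3) − 6·10) + (6·9 − 5·(-3))| = 59, so the area is 59/2.
Along each edge there are gcd(|Δx|,|Δy|)+1 lattice points, so counting each shared vertex once the boundary has gcd(5,1) + gcd(6,13) + gcd(1,12) = 1+1+1 = 3.
Pick's theorem gives I = A − B/2 + 1 = 59/2 − 3/2 + 1 = 29.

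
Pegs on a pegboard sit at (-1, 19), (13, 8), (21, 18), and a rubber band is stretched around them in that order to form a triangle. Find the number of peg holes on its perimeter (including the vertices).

4

Along each edge there are gcd(|Δx|,|Δy|)+1 lattice points, so counting each shared vertex once the boundary has gcd(14,11) + gcd(8,10) + gcd(22,1) = 1+2+1 = 4.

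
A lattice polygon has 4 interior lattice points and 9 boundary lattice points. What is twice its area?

15

Pick's theorem states A = I + B/2 − 1, so A = 4 + 9/2 − 1 = 15/2.
Hence 2A = 15.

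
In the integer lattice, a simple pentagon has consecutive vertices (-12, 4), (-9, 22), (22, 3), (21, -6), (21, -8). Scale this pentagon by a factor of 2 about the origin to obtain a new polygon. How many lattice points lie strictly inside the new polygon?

1967

Using the shoelace formula, 2A = |[(-12)·22 − (-9)·4] + [(-9)·3 − 22·22] + [22·(-6) − 21·3] + [21·(-8) − 21·(-6)] + [21·4 − (-12)·(-8)]| = 988, so the area is 494.
The number of boundary lattice points is Σ gcd(|Δx|,|Δy|) = gcd(3,18) + gcd(31,19) + gcd(1,9) + gcd(0,2) + gcd(33,12) = 3+1+1+2+3 = 10.
Scaling by 2 multiplies the area by 2² = 4 (so the new area is 1976) and multiplies the boundary lattice-point count by 2, giving 20.
By Pick's theorem, the interior count of the dilated polygon is 1976 − 20/2 + 1 = 1967.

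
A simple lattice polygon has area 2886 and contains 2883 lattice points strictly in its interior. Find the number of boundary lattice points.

Pick's theorem gives A = I + B/2 − 1, so B = 2(A − I + 1) = 2(2886 − 2883 + 1) = 8.

8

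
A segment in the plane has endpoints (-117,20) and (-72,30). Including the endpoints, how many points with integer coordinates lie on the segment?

The number of lattice points on a segment between lattice points is gcd(|Δx|,|Δy|) + 1 = gcd(45,10) + 1 = 5 + 1 = 6.

6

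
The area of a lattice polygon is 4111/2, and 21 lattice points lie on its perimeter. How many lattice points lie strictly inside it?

Pick's theorem A = I + B/2 − 1 rearranges to I = A − B/2 + 1 = 4111/2 − 21/2 + 1 = 2046.

2046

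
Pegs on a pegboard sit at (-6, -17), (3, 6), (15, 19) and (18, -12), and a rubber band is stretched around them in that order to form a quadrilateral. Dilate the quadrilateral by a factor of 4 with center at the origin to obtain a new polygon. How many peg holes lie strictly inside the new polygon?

Using the shoelace formula, 2A = |[(-6)·6 − 3·(-17)] + [3·19 − 15·6] + [15·(-12) − 18·19] + [18·(-17) − (-6)·(-12)]| = 918, so the area is 459.
The number of boundary lattice points is Σ gcd(|Δx|,|Δy|) = gcd(9,23) + gcd(12,13) + gcd(3,31) + gcd(24,5) = 1+1+1+1 = 4.
Scaling by 4 multiplies the area by 4² = 16 (so the new area is 7344) and multiplies the boundary lattice-point count by 4, giving 16.
By Pick's theorem, the interior count of the dilated polygon is 7344 − 16/2 + 1 = 7337.

7337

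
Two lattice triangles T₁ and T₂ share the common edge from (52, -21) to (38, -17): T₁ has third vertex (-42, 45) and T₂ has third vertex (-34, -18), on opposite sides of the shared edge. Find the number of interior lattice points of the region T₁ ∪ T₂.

423

The union is the simple quadrilateral with vertices (52, -21), (-42, 45), (38, -17), (-34, -18) in order.
By the shoelace formula, twice the signed area is |[52·45 − (-42)·(-21)] + [(-42)·(-17) − 38·45] + [38·(-18) − (-34)·(-17)] + [(-34)·(-21) − 52·(-18)]| = 850, so the area is 425.
Along each edge there are gcd(|Δx|,|Δy|)+1 lattice points, so counting each shared vertex once the boundary has gcd(94,66) + gcd(80,62) + gcd(72,1) + gcd(86,3) = 2+2+1+1 = 6.
By Pick's theorem I = A − B/2 + 1 = 425 − 6/2 + 1 = 423.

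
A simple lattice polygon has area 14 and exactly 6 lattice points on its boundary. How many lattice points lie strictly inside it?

12

Pick's theorem A = I + B/2 − 1 rearranges to I = A − B/2 + 1 = 14 − 6/2 + 1 = 12.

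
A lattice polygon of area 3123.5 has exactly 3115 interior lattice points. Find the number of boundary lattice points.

Pick's theorem gives A = I + B/2 − 1, so B = 2(A − I + 1) = 2(3123.5 − 3115 + 1) = 19.

19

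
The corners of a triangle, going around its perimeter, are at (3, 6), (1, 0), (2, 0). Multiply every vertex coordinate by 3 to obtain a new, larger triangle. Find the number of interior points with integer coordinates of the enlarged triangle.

The shoelace formula gives twice the area as |(3·0 − 1·6) + (1·0 − 2·0) + (2·6 − 3·0)| = 6, so the area is 3.
The number of boundary lattice points is Σ gcd(|Δx|,|Δy|) = gcd(2,6) + gcd(1,0) + gcd(1,6) = 2+1+1 = 4.
Scaling by 3 multiplies the area by 3² = 9 (so the new area is 27) and multiplies the boundary lattice-point count by 3, giving 12.
By Pick's theorem, the interior count of the dilated polygon is 27 − 12/2 + 1 = 22.

22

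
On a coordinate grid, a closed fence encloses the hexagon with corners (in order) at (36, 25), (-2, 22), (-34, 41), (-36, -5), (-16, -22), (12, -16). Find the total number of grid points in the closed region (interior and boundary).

By the shoelace formula, twice the signed area is |(36·22 − (-2)·25) + ((-2)·41 − (-34)·22) + ((-34)·(-5) − (-36)·41) + ((-36)·(-22) − (-16)·(-5)) + ((-16)·(-16) − 12·(-22)) + (12·25 − 36·(-16))| = 5262, so the area is 2631.
The number of boundary lattice points is Σ gcd(|Δx|,|Δy|) = gcd(38,3) + gcd(32,19) + gcd(2,46) + gcd(20,17) + gcd(28,6) + gcd(24,41) = 1+1+2+1+2+1 = 8.
Pick's theorem gives I = A − B/2 + 1 = 2631 − 8/2 + 1 = 2628, so the closed region contains I + B = 2628 + 8 = 2636 lattice points.

2636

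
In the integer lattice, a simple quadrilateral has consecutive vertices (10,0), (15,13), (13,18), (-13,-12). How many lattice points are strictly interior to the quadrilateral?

By the shoelace formula, twice the signed area is |(10·13 − 15·0) + (15·18 − 13·13) + (13·(-12) − (-13)·18) + ((-13)·0 − 10·(-12))| = 429, so the area is 429/2.
Summing gcd(|Δx|,|Δy|) over the edges gives the boundary count: gcd(5,13) + gcd(2,5) + gcd(26,30) + gcd(23,12) = 1+1+2+1 = 5.
By Pick's theorem A = I + B/2 − 1, so I = 429/2 − 5/2 + 1 = 213.

213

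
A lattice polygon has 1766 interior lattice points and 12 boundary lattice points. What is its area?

1771

Pick's theorem states A = I + B/2 − 1, so A = 1766 + 12/2 − 1 = 1771.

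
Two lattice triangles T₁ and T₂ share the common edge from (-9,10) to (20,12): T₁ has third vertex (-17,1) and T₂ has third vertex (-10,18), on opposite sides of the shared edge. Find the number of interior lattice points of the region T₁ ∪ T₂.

236

The union is the simple quadrilateral with vertices (-9,10), (-17,1), (20,12), (-10,18) in order.
By the shoelace formula, twice the signed area is |((-9)·1 − (-17)·10) + ((-17)·12 − 20·1) + (20·18 − (-10)·12) + ((-10)·10 − (-9)·18)| = 479, so the area is 239.5.
Along each edge there are gcd(|Δx|,|Δy|)+1 lattice points, so counting each shared vertex once the boundary has gcd(8,9) + gcd(37,11) + gcd(30,6) + gcd(1,8) = 1+1+6+1 = 9.
By Pick's theorem I = A − B/2 + 1 = 239.5 − 9/2 + 1 = 236.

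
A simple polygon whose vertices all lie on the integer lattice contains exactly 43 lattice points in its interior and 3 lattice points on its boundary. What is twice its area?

Pick's theorem states A = I + B/2 − 1, so A = 43 + 3/2 − 1 = 87/2.
Hence 2A = 87.

87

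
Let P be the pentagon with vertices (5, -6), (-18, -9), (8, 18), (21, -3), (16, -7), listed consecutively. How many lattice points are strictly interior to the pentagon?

The shoelace formula gives twice the area as |[5·(-9) − (-18)·(-6)] + [(-18)·18 − 8·(-9)] + [8·(-3) − 21·18] + [21·(-7) − 16·(-3)] + [16·(-6) − 5·(-7)]| = 967, so the area is 483.5.
Along each edge there are gcd(|Δx|,|Δy|)+1 lattice points, so counting each shared vertex once the boundary has gcd(23,3) + gcd(26,27) + gcd(13,21) + gcd(5,4) + gcd(11,1) = 1+1+1+1+1 = 5.
By Pick's theorem A = I + B/2 − 1, so I = 483.5 − 5/2 + 1 = 482.

482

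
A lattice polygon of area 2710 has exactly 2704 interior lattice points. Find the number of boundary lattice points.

14

Pick's theorem gives A = I + B/2 − 1, so B = 2(A − I + 1) = 2(2710 − 2704 + 1) = 14.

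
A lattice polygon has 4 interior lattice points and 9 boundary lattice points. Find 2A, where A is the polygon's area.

Pick's theorem states A = I + B/2 − 1, so A = 4 + 9/2 − 1 = 15/2.
Hence 2A = 15.

15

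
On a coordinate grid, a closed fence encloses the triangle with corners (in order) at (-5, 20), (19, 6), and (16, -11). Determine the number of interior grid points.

Using the shoelace formula, 2A = |((-5)·6 − 19·20) + (19·(-11) − 16·6) + (16·20 − (-5)·(-11))| = 450, so the area is 225.
Along each edge there are gcd(|Δx|,|Δy|)+1 lattice points, so counting each shared vertex once the boundary has gcd(24,14) + gcd(3,17) + gcd(21,31) = 2+1+1 = 4.
Pick's theorem gives I = A − B/2 + 1 = 225 − 4/2 + 1 = 224.

224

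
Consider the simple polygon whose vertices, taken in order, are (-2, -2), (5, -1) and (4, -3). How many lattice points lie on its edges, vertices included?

3

Summing gcd(|Δx|,|Δy|) over the edges gives the boundary count: gcd(7,1) + gcd(1,2) + gcd(6,1) = 1+1+1 = 3.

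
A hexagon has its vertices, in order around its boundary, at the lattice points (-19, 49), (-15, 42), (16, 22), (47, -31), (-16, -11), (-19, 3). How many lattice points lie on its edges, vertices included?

51

Summing gcd(|Δx|,|Δy|) over the edges gives the boundary count: gcd(4,7) + gcd(31,20) + gcd(31,53) + gcd(63,20) + gcd(3,14) + gcd(0,46) = 1+1+1+1+1+46 = 51.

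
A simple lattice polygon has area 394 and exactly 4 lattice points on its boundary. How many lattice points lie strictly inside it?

Pick's theorem A = I + B/2 − 1 rearranges to I = A − B/2 + 1 = 394 − 4/2 + 1 = 393.

393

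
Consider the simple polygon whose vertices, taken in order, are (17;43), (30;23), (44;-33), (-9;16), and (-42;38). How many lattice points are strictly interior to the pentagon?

2295

The shoelace formula gives twice the area as |[17·23 − 30·43] + [30·(-33) − 44·23] + [44·16 − (-9)·(-33)] + [(-9)·38 − (-42)·16] + [(-42)·43 − 17·38]| = 4616, so the area is 2308.
The number of boundary lattice points is Σ gcd(|Δx|,|Δy|) = gcd(13,20) + gcd(14,56) + gcd(53,49) + gcd(33,22) + gcd(59,5) = 1+14+1+11+1 = 28.
Pick's theorem gives I = A − B/2 + 1 = 2308 − 28/2 + 1 = 2295.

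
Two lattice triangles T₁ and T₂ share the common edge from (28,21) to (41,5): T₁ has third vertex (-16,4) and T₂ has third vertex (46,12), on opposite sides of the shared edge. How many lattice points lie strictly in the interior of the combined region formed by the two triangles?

The union is the simple quadrilateral with vertices (28,21), (-16,4), (41,5), (46,12) in order.
By the shoelace formula, twice the signed area is |(28·4 − (-16)·21) + ((-16)·5 − 41·4) + (41·12 − 46·5) + (46·21 − 28·12)| = 1096, so the area is 548.
Along each edge there are gcd(|Δx|,|Δy|)+1 lattice points, so counting each shared vertex once the boundary has gcd(44,17) + gcd(57,1) + gcd(5,7) + gcd(18,9) = 1+1+1+9 = 12.
By Pick's theorem I = A − B/2 + 1 = 548 − 12/2 + 1 = 543.

543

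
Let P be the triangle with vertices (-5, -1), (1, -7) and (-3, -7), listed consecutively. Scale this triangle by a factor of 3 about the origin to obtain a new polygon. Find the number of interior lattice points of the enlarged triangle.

The shoelace formula gives twice the area as |[(-5)·(-7) − 1·(-1)] + [1·(-7) − (-3)·(-7)] + [(-3)·(-1) − (-5)·(-7)]| = 24, so the area is 12.
Along each edge there are gcd(|Δx|,|Δy|)+1 lattice points, so counting each shared vertex once the boundary has gcd(6,6) + gcd(4,0) + gcd(2,6) = 6+4+2 = 12.
Scaling by 3 multiplies the area by 3² = 9 (so the new area is 108) and multiplies the boundary lattice-point count by 3, giving 36.
By Pick's theorem, the interior count of the dilated polygon is 108 − 36/2 + 1 = 91.

91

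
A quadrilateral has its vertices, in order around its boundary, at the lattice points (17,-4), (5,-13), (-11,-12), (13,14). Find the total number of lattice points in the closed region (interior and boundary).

Using the shoelace formula, 2A = |[17·(-13) − 5·(-4)] + [5·(-12) − (-11)·(-13)] + [(-11)·14 − 13·(-12)] + [13·(-4) − 17·14]| = 692, so the area is 346.
The number of boundary lattice points is Σ gcd(|Δx|,|Δy|) = gcd(12,9) + gcd(16,1) + gcd(24,26) + gcd(4,18) = 3+1+2+2 = 8.
Pick's theorem gives I = A − B/2 + 1 = 346 − 8/2 + 1 = 343, so the closed region contains I + B = 343 + 8 = 351 lattice points.

351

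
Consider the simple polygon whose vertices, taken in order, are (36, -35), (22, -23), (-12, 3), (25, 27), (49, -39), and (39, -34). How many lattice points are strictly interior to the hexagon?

1618

By the shoelace formula, twice the signed area is |[36·(-23) − 22·(-35)] + [22·3 − (-12)·(-23)] + [(-12)·27 − 25·3] + [25·(-39) − 49·27] + [49·(-34) − 39·(-39)] + [39·(-35) − 36·(-34)]| = 3251, so the area is 3251/2.
Summing gcd(|Δx|,|Δy|) over the edges gives the boundary count: gcd(14,12) + gcd(34,26) + gcd(37,24) + gcd(24,66) + gcd(10,5) + gcd(3,1) = 2+2+1+6+5+1 = 17.
Pick's theorem gives I = A − B/2 + 1 = 3251/2 − 17/2 + 1 = 1618.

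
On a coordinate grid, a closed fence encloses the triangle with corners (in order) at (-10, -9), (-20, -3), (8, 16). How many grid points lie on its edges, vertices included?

4

Along each edge there are gcd(|Δx|,|Δy|)+1 lattice points, so counting each shared vertex once the boundary has gcd(10,6) + gcd(28,19) + gcd(18,25) = 2+1+1 = 4.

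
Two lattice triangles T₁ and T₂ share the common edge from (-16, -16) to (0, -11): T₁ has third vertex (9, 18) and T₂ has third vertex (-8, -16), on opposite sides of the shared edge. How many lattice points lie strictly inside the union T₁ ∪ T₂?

The union is the simple quadrilateral with vertices (-16, -16), (9, 18), (0, -11), (-8, -16) in order.
Using the shoelace formula, 2A = |((-16)·18 − 9·(-16)) + (9·(-11) − 0·18) + (0·(-16) − (-8)·(-11)) + ((-8)·(-16) − (-16)·(-16))| = 459, so the area is 459/2.
Summing gcd(|Δx|,|Δy|) over the edges gives the boundary count: gcd(25,34) + gcd(9,29) + gcd(8,5) + gcd(8,0) = 1+1+1+8 = 11.
By Pick's theorem I = A − B/2 + 1 = 459/2 − 11/2 + 1 = 225.

225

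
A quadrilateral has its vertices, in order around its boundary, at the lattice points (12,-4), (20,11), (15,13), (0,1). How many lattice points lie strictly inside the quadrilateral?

153

The shoelace formula gives twice the area as |[12·11 − 20·(-4)] + [20·13 − 15·11] + [15·1 − 0·13] + [0·(-4) − 12·1]| = 310, so the area is 155.
The number of boundary lattice points is Σ gcd(|Δx|,|Δy|) = gcd(8,15) + gcd(5,2) + gcd(15,12) + gcd(12,5) = 1+1+3+1 = 6.
Pick's theorem gives I = A − B/2 + 1 = 155 − 6/2 + 1 = 153.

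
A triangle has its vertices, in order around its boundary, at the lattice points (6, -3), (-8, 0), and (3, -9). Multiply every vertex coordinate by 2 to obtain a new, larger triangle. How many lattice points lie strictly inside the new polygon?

182

By the shoelace formula, twice the signed area is |(6·0 − (-8)·(-3)) + ((-8)·(-9) − 3·0) + (3·(-3) − 6·(-9))| = 93, so the area is 93/2.
Along each edge there are gcd(|Δx|,|Δy|)+1 lattice points, so counting each shared vertex once the boundary has gcd(14,3) + gcd(11,9) + gcd(3,6) = 1+1+3 = 5.
Scaling by 2 multiplies the area by 2² = 4 (so the new area is 186) and multiplies the boundary lattice-point count by 2, giving 10.
By Pick's theorem, the interior count of the dilated polygon is 186 − 10/2 + 1 = 182.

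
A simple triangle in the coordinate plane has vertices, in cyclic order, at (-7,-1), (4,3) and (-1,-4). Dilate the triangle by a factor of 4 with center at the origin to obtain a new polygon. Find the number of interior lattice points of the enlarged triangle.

The shoelace formula gives twice the area as |((-7)·3 − 4·(-1)) + (4·(-4) − (-1)·3) + ((-1)·(-1) − (-7)·(-4))| = 57, so the area is 57/2.
The number of boundary lattice points is Σ gcd(|Δx|,|Δy|) = gcd(11,4) + gcd(5,7) + gcd(6,3) = 1+1+3 = 5.
Scaling by 4 multiplies the area by 4² = 16 (so the new area is 456) and multiplies the boundary lattice-point count by 4, giving 20.
By Pick's theorem, the interior count of the dilated polygon is 456 − 20/2 + 1 = 447.

447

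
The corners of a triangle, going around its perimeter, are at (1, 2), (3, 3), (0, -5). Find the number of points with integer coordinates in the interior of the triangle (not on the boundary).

6

The shoelace formula gives twice the area as |[1·3 − 3·2] + [3·(-5) − 0·3] + [0·2 − 1·(-5)]| = 13, so the area is 13/2.
Along each edge there are gcd(|Δx|,|Δy|)+1 lattice points, so counting each shared vertex once the boundary has gcd(2,1) + gcd(3,8) + gcd(1,7) = 1+1+1 = 3.
By Pick's theorem A = I + B/2 − 1, so I = 13/2 − 3/2 + 1 = 6.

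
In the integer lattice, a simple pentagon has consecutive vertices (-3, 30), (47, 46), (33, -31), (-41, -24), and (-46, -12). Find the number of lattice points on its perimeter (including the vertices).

12

Along each edge there are gcd(|Δx|,|Δy|)+1 lattice points, so counting each shared vertex once the boundary has gcd(50,16) + gcd(14,77) + gcd(74,7) + gcd(5,12) + gcd(43,42) = 2+7+1+1+1 = 12.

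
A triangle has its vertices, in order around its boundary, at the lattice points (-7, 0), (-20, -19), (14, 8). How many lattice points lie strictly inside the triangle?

147

By the shoelace formula, twice the signed area is |[(-7)·(-19) − (-20)·0] + [(-20)·8 − 14·(-19)] + [14·0 − (-7)·8]| = 295, so the area is 147.5.
Along each edge there are gcd(|Δx|,|Δy|)+1 lattice points, so counting each shared vertex once the boundary has gcd(13,19) + gcd(34,27) + gcd(21,8) = 1+1+1 = 3.
By Pick's theorem A = I + B/2 − 1, so I = 147.5 − 3/2 + 1 = 147.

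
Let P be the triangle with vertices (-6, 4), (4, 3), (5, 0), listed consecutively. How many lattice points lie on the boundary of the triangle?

The number of boundary lattice points is Σ gcd(|Δx|,|Δy|) = gcd(10,1) + gcd(1,3) + gcd(11,4) = 1+1+1 = 3.

3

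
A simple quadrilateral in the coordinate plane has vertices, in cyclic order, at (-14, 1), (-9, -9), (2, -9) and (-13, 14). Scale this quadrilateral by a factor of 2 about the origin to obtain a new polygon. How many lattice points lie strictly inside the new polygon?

639

Using the shoelace formula, 2A = |((-14)·(-9) − (-9)·1) + ((-9)·(-9) − 2·(-9)) + (2·14 − (-13)·(-9)) + ((-13)·1 − (-14)·14)| = 328, so the area is 164.
The number of boundary lattice points is Σ gcd(|Δx|,|Δy|) = gcd(5,10) + gcd(11,0) + gcd(15,23) + gcd(1,13) = 5+11+1+1 = 18.
Scaling by 2 multiplies the area by 2² = 4 (so the new area is 656) and multiplies the boundary lattice-point count by 2, giving 36.
By Pick's theorem, the interior count of the dilated polygon is 656 − 36/2 + 1 = 639.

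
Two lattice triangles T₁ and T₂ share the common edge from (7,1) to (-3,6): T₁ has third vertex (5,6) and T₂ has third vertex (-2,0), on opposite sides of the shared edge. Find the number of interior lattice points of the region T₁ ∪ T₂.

The union is the simple quadrilateral with vertices (7,1), (5,6), (-3,6), (-2,0) in order.
Using the shoelace formula, 2A = |[7·6 − 5·1] + [5·6 − (-3)·6] + [(-3)·0 − (-2)·6] + [(-2)·1 − 7·0]| = 95, so the area is 47.5.
Along each edge there are gcd(|Δx|,|Δy|)+1 lattice points, so counting each shared vertex once the boundary has gcd(2,5) + gcd(8,0) + gcd(1,6) + gcd(9,1) = 1+8+1+1 = 11.
By Pick's theorem I = A − B/2 + 1 = 47.5 − 11/2 + 1 = 43.

43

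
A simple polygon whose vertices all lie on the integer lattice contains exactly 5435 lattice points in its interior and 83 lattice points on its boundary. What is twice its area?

10951

Pick's theorem states A = I + B/2 − 1, so A = 5435 + 83/2 − 1 = 10951/2.
Hence 2A = 10951.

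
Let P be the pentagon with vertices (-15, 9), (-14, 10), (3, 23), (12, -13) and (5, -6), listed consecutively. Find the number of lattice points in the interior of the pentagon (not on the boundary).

The shoelace formula gives twice the area as |((-15)·10 − (-14)·9) + ((-14)·23 − 3·10) + (3·(-13) − 12·23) + (12·(-6) − 5·(-13)) + (5·9 − (-15)·(-6))| = 743, so the area is 371.5.
Summing gcd(|Δx|,|Δy|) over the edges gives the boundary count: gcd(1,1) + gcd(17,13) + gcd(9,36) + gcd(7,7) + gcd(20,15) = 1+1+9+7+5 = 23.
By Pick's theorem A = I + B/2 − 1, so I = 371.5 − 23/2 + 1 = 361.

361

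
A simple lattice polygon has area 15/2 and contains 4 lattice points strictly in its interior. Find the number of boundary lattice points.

9

Pick's theorem gives A = I + B/2 − 1, so B = 2(A − I + 1) = 2(15/2 − 4 + 1) = 9.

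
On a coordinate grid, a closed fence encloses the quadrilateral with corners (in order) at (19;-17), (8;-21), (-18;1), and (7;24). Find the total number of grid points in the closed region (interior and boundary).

827

Using the shoelace formula, 2A = |[19·(-21) − 8·(-17)] + [8·1 − (-18)·(-21)] + [(-18)·24 − 7·1] + [7·(-17) − 19·24]| = 1647, so the area is 1647/2.
The number of boundary lattice points is Σ gcd(|Δx|,|Δy|) = gcd(11,4) + gcd(26,22) + gcd(25,23) + gcd(12,41) = 1+2+1+1 = 5.
Pick's theorem gives I = A − B/2 + 1 = 1647/2 − 5/2 + 1 = 822, so the closed region contains I + B = 822 + 5 = 827 lattice points.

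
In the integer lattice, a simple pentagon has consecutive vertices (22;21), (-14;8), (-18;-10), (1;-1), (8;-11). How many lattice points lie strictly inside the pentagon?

592

The shoelace formula gives twice the area as |[22·8 − (-14)·21] + [(-14)·(-10) − (-18)·8] + [(-18)·(-1) − 1·(-10)] + [1·(-11) − 8·(-1)] + [8·21 − 22·(-11)]| = 1189, so the area is 1189/2.
Along each edge there are gcd(|Δx|,|Δy|)+1 lattice points, so counting each shared vertex once the boundary has gcd(36,13) + gcd(4,18) + gcd(19,9) + gcd(7,10) + gcd(14,32) = 1+2+1+1+2 = 7.
By Pick's theorem A = I + B/2 − 1, so I = 1189/2 − 7/2 + 1 = 592.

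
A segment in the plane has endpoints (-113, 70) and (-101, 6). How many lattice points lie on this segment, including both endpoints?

The number of lattice points on a segment between lattice points is gcd(|Δx|,|Δy|) + 1 = gcd(12,64) + 1 = 4 + 1 = 5.

5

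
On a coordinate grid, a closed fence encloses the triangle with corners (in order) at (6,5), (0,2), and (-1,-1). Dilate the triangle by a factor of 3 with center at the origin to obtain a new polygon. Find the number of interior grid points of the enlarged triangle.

61

Using the shoelace formula, 2A = |[6·2 − 0·5] + [0·(-1) − (-1)·2] + [(-1)·5 − 6·(-1)]| = 15, so the area is 7.5.
The number of boundary lattice points is Σ gcd(|Δx|,|Δy|) = gcd(6,3) + gcd(1,3) + gcd(7,6) = 3+1+1 = 5.
Scaling by 3 multiplies the area by 3² = 9 (so the new area is 67.5) and multiplies the boundary lattice-point count by 3, giving 15.
By Pick's theorem, the interior count of the dilated polygon is 67.5 − 15/2 + 1 = 61.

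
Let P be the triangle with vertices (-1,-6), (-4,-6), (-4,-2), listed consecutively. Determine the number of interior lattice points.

The shoelace formula gives twice the area as |((-1)·(-6) − (-4)·(-6)) + ((-4)·(-2) − (-4)·(-6)) + ((-4)·(-6) − (-1)·(-2))| = 12, so the area is 6.
Along each edge there are gcd(|Δx|,|Δy|)+1 lattice points, so counting each shared vertex once the boundary has gcd(3,0) + gcd(0,4) + gcd(3,4) = 3+4+1 = 8.
Pick's theorem gives I = A − B/2 + 1 = 6 − 8/2 + 1 = 3.

3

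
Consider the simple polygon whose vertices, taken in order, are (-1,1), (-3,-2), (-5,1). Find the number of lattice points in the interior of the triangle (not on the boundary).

The shoelace formula gives twice the area as |((-1)·(-2) − (-3)·1) + ((-3)·1 − (-5)·(-2)) + ((-5)·1 − (-1)·1)| = 12, so the area is 6.
The number of boundary lattice points is Σ gcd(|Δx|,|Δy|) = gcd(2,3) + gcd(2,3) + gcd(4,0) = 1+1+4 = 6.
By Pick's theorem A = I + B/2 − 1, so I = 6 − 6/2 + 1 = 4.

4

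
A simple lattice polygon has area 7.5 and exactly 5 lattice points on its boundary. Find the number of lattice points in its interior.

From Pick's theorem, I = A − B/2 + 1 = 7.5 − 5/2 + 1 = 6.

6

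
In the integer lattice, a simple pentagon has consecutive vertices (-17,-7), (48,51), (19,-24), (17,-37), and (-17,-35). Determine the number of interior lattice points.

2308

By the shoelace formula, twice the signed area is |((-17)·51 − 48·(-7)) + (48·(-24) − 19·51) + (19·(-37) − 17·(-24)) + (17·(-35) − (-17)·(-37)) + ((-17)·(-7) − (-17)·(-35))| = 4647, so the area is 2323.5.
The number of boundary lattice points is Σ gcd(|Δx|,|Δy|) = gcd(65,58) + gcd(29,75) + gcd(2,13) + gcd(34,2) + gcd(0,28) = 1+1+1+2+28 = 33.
Pick's theorem gives I = A − B/2 + 1 = 2323.5 − 33/2 + 1 = 2308.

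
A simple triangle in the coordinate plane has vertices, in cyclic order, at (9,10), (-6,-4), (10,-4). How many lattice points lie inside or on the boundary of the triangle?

By the shoelace formula, twice the signed area is |[9·(-4) − (-6)·10] + [(-6)·(-4) − 10·(-4)] + [10·10 − 9·(-4)]| = 224, so the area is 112.
Summing gcd(|Δx|,|Δy|) over the edges gives the boundary count: gcd(15,14) + gcd(16,0) + gcd(1,14) = 1+16+1 = 18.
Pick's theorem gives I = A − B/2 + 1 = 112 − 18/2 + 1 = 104, so the closed region contains I + B = 104 + 18 = 122 lattice points.

122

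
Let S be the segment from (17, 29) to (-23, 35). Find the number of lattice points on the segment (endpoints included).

3

The number of lattice points on a segment between lattice points is gcd(|Δx|,|Δy|) + 1 = gcd(40,6) + 1 = 2 + 1 = 3.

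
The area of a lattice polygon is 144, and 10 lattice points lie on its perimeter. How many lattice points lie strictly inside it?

Pick's theorem A = I + B/2 − 1 rearranges to I = A − B/2 + 1 = 144 − 10/2 + 1 = 140.

140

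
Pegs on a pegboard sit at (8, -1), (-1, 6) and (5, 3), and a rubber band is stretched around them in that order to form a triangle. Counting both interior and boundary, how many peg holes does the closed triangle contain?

By the shoelace formula, twice the signed area is |[8·6 − (-1)·(-1)] + [(-1)·3 − 5·6] + [5·(-1) − 8·3]| = 15, so the area is 15/2.
The number of boundary lattice points is Σ gcd(|Δx|,|Δy|) = gcd(9,7) + gcd(6,3) + gcd(3,4) = 1+3+1 = 5.
Pick's theorem gives I = A − B/2 + 1 = 15/2 − 5/2 + 1 = 6, so the closed region contains I + B = 6 + 5 = 11 lattice points.

11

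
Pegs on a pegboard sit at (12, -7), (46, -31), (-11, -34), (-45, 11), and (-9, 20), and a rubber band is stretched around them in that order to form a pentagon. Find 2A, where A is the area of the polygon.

4584

The shoelace formula gives twice the area as |[12·(-31) − 46·(-7)] + [46·(-34) − (-11)·(-31)] + [(-11)·11 − (-45)·(-34)] + [(-45)·20 − (-9)·11] + [(-9)·(-7) − 12·20]| = 4584, so the area is 2292.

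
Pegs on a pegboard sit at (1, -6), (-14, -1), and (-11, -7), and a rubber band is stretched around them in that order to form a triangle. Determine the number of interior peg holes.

34

Using the shoelace formula, 2A = |(1·(-1) − (-14)·(-6)) + ((-14)·(-7) − (-11)·(-1)) + ((-11)·(-6) − 1·(-7))| = 75, so the area is 37.5.
The number of boundary lattice points is Σ gcd(|Δx|,|Δy|) = gcd(15,5) + gcd(3,6) + gcd(12,1) = 5+3+1 = 9.
Pick's theorem gives I = A − B/2 + 1 = 37.5 − 9/2 + 1 = 34.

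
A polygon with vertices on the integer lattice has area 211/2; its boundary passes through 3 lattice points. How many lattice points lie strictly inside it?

105

Pick's theorem A = I + B/2 − 1 rearranges to I = A − B/2 + 1 = 211/2 − 3/2 + 1 = 105.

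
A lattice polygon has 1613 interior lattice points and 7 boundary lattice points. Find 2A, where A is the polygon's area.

3231

Pick's theorem states A = I + B/2 − 1, so A = 1613 + 7/2 − 1 = 3231/2.
Hence 2A = 3231.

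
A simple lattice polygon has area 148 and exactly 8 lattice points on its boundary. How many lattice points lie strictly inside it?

145

Pick's theorem A = I + B/2 − 1 rearranges to I = A − B/2 + 1 = 148 − 8/2 + 1 = 145.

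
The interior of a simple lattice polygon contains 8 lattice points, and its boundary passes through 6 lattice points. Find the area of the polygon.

By Pick's theorem, A = I + B/2 − 1 = 8 + 6/2 − 1 = 10.

10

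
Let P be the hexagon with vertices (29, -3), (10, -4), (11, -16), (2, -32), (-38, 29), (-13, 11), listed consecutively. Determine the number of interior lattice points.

992

The shoelace formula gives twice the area as |[29·(-4) − 10·(-3)] + [10·(-16) − 11·(-4)] + [11·(-32) − 2·(-16)] + [2·29 − (-38)·(-32)] + [(-38)·11 − (-13)·29] + [(-13)·(-3) − 29·11]| = 2001, so the area is 2001/2.
Along each edge there are gcd(|Δx|,|Δy|)+1 lattice points, so counting each shared vertex once the boundary has gcd(19,1) + gcd(1,12) + gcd(9,16) + gcd(40,61) + gcd(25,18) + gcd(42,14) = 1+1+1+1+1+14 = 19.
Pick's theorem gives I = A − B/2 + 1 = 2001/2 − 19/2 + 1 = 992.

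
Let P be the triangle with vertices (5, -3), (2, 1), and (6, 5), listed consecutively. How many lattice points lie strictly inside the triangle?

Using the shoelace formula, 2A = |[5·1 − 2·(-3)] + [2·5 − 6·1] + [6·(-3) − 5·5]| = 28, so the area is 14.
Along each edge there are gcd(|Δx|,|Δy|)+1 lattice points, so counting each shared vertex once the boundary has gcd(3,4) + gcd(4,4) + gcd(1,8) = 1+4+1 = 6.
By Pick's theorem A = I + B/2 − 1, so I = 14 − 6/2 + 1 = 12.

12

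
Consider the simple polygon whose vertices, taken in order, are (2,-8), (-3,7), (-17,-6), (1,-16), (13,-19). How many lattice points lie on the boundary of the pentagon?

Along each edge there are gcd(|Δx|,|Δy|)+1 lattice points, so counting each shared vertex once the boundary has gcd(5,15) + gcd(14,13) + gcd(18,10) + gcd(12,3) + gcd(11,11) = 5+1+2+3+11 = 22.

22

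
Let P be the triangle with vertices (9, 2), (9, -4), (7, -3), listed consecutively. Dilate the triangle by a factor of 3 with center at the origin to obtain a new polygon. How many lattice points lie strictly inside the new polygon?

43

By the shoelace formula, twice the signed area is |(9·(-4) − 9·2) + (9·(-3) − 7·(-4)) + (7·2 − 9·(-3))| = 12, so the area is 6.
Summing gcd(|Δx|,|Δy|) over the edges gives the boundary count: gcd(0,6) + gcd(2,1) + gcd(2,5) = 6+1+1 = 8.
Scaling by 3 multiplies the area by 3² = 9 (so the new area is 54) and multiplies the boundary lattice-point count by 3, giving 24.
By Pick's theorem, the interior count of the dilated polygon is 54 − 24/2 + 1 = 43.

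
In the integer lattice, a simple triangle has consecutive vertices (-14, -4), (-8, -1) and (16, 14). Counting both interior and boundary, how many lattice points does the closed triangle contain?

The shoelace formula gives twice the area as |((-14)·(-1) − (-8)·(-4)) + ((-8)·14 − 16·(-1)) + (16·(-4) − (-14)·14)| = 18, so the area is 9.
The number of boundary lattice points is Σ gcd(|Δx|,|Δy|) = gcd(6,3) + gcd(24,15) + gcd(30,18) = 3+3+6 = 12.
Pick's theorem gives I = A − B/2 + 1 = 9 − 12/2 + 1 = 4, so the closed region contains I + B = 4 + 12 = 16 lattice points.

16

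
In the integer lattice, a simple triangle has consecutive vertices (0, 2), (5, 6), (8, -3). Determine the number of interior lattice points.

27

Using the shoelace formula, 2A = |(0·6 − 5·2) + (5·(-3) − 8·6) + (8·2 − 0·(-3))| = 57, so the area is 57/2.
Summing gcd(|Δx|,|Δy|) over the edges gives the boundary count: gcd(5,4) + gcd(3,9) + gcd(8,5) = 1+3+1 = 5.
By Pick's theorem A = I + B/2 − 1, so I = 57/2 − 5/2 + 1 = 27.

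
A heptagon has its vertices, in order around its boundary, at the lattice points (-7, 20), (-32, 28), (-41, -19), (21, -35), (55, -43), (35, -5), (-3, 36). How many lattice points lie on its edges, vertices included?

13

Along each edge there are gcd(|Δx|,|Δy|)+1 lattice points, so counting each shared vertex once the boundary has gcd(25,8) + gcd(9,47) + gcd(62,16) + gcd(34,8) + gcd(20,38) + gcd(38,41) + gcd(4,16) = 1+1+2+2+2+1+4 = 13.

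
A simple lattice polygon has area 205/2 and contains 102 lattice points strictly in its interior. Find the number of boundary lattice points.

3

Pick's theorem gives A = I + B/2 − 1, so B = 2(A − I + 1) = 2(205/2 − 102 + 1) = 3.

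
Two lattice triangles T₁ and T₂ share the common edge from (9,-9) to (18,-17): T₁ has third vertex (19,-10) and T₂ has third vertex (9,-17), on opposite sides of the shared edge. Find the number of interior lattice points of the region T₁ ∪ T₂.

63

The union is the simple quadrilateral with vertices (9,-9), (19,-10), (18,-17), (9,-17) in order.
Using the shoelace formula, 2A = |(9·(-10) − 19·(-9)) + (19·(-17) − 18·(-10)) + (18·(-17) − 9·(-17)) + (9·(-9) − 9·(-17))| = 143, so the area is 71.5.
Summing gcd(|Δx|,|Δy|) over the edges gives the boundary count: gcd(10,1) + gcd(1,7) + gcd(9,0) + gcd(0,8) = 1+1+9+8 = 19.
By Pick's theorem I = A − B/2 + 1 = 71.5 − 19/2 + 1 = 63.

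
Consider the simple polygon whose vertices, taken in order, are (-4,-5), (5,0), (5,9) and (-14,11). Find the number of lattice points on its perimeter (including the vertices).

13

Along each edge there are gcd(|Δx|,|Δy|)+1 lattice points, so counting each shared vertex once the boundary has gcd(9,5) + gcd(0,9) + gcd(19,2) + gcd(10,16) = 1+9+1+2 = 13.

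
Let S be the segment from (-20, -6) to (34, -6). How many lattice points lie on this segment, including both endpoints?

The number of lattice points on a segment between lattice points is gcd(|Δx|,|Δy|) + 1 = gcd(54,0) + 1 = 54 + 1 = 55.

55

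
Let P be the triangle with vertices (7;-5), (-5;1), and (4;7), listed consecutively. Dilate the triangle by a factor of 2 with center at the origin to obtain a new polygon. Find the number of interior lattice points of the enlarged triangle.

The shoelace formula gives twice the area as |(7·1 − (-5)·(-5)) + ((-5)·7 − 4·1) + (4·(-5) − 7·7)| = 126, so the area is 63.
The number of boundary lattice points is Σ gcd(|Δx|,|Δy|) = gcd(12,6) + gcd(9,6) + gcd(3,12) = 6+3+3 = 12.
Scaling by 2 multiplies the area by 2² = 4 (so the new area is 252) and multiplies the boundary lattice-point count by 2, giving 24.
By Pick's theorem, the interior count of the dilated polygon is 252 − 24/2 + 1 = 241.

241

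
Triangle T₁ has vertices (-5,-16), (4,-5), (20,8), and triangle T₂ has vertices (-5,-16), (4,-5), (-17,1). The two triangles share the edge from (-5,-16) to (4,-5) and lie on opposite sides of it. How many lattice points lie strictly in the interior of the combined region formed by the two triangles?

The union is the simple quadrilateral with vertices (-5,-16), (20,8), (4,-5), (-17,1) in order.
Using the shoelace formula, 2A = |((-5)·8 − 20·(-16)) + (20·(-5) − 4·8) + (4·1 − (-17)·(-5)) + ((-17)·(-16) − (-5)·1)| = 344, so the area is 172.
The number of boundary lattice points is Σ gcd(|Δx|,|Δy|) = gcd(25,24) + gcd(16,13) + gcd(21,6) + gcd(12,17) = 1+1+3+1 = 6.
By Pick's theorem I = A − B/2 + 1 = 172 − 6/2 + 1 = 170.

170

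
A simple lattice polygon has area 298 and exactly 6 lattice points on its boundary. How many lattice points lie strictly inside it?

Pick's theorem A = I + B/2 − 1 rearranges to I = A − B/2 + 1 = 298 − 6/2 + 1 = 296.

296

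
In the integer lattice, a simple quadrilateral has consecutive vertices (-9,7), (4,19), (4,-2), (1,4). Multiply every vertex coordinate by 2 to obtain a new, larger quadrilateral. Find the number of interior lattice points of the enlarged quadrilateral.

419

By the shoelace formula, twice the signed area is |((-9)·19 − 4·7) + (4·(-2) − 4·19) + (4·4 − 1·(-2)) + (1·7 − (-9)·4)| = 222, so the area is 111.
The number of boundary lattice points is Σ gcd(|Δx|,|Δy|) = gcd(13,12) + gcd(0,21) + gcd(3,6) + gcd(10,3) = 1+21+3+1 = 26.
Scaling by 2 multiplies the area by 2² = 4 (so the new area is 444) and multiplies the boundary lattice-point count by 2, giving 52.
By Pick's theorem, the interior count of the dilated polygon is 444 − 52/2 + 1 = 419.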